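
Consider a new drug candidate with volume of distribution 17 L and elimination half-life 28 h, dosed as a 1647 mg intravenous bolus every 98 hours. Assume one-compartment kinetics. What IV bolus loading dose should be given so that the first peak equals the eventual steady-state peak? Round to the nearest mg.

f = (1/2)^(98/28) ≈ 0.088388; accumulation ratio R = 1/(1−f) ≈ 1.09696.
Loading dose to hit Cmax,ss on first dose: D_load = D_maint·R ≈ 1647 × 1.09696 ≈ 1806.69 mg.

1807 mg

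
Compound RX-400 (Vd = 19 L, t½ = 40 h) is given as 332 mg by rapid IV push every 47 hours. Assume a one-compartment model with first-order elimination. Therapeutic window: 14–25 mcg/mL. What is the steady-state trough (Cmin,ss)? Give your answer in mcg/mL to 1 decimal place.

13.9 mcg/mL

k = ln2/t½ = ln2/40 ≈ 0.017329 h⁻¹; fraction remaining f = e^(−kτ) = e^(−0.017329×47) ≈ 0.4429.
Accumulation ratio R = 1/(1 − f) ≈ 1/0.5571 ≈ 1.7950.
Single-dose peak C₀ = D/Vd = 332/19 ≈ 17.474 mcg/mL.
Steady-state peak Cmax,ss = C₀·R ≈ 17.474 × 1.7950 ≈ 31.366 mcg/mL.
Steady-state trough Cmin,ss = Cmax,ss·f ≈ 31.366 × 0.4429 ≈ 13.892 mcg/mL.
Trough 13.9 mcg/mL vs MEC 14 mcg/mL: subtherapeutic.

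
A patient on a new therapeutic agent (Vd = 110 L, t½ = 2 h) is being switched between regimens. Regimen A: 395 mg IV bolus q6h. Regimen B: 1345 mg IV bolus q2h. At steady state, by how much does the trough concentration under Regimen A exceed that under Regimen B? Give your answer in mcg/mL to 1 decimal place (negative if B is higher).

-11.7 mcg/mL

Regimen A: f = (1/2)^(6/2) ≈ 0.1250; Cmin,ss = (395/110)·f/(1−f) ≈ 0.513 mcg/mL.
Regimen B: f = (1/2)^(2/2) ≈ 0.5000; Cmin,ss = (1345/110)·f/(1−f) ≈ 12.227 mcg/mL.
Difference ≈ 0.513 − 12.227 ≈ -11.714 mcg/mL.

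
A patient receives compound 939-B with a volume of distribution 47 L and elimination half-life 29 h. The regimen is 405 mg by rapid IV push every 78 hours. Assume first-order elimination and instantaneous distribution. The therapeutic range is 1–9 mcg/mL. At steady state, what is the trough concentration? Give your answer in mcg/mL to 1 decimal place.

1.6 mcg/mL

k = ln2/t½ = ln2/29 ≈ 0.023902 h⁻¹; fraction remaining f = e^(−kτ) = e^(−0.023902×78) ≈ 0.1550.
Each bolus raises the concentration by D/Vd = 405/47 ≈ 8.617 mcg/mL.
Steady-state trough Cmin,ss = C₀·f/(1−f) ≈ 8.617 × 0.1550/0.8450 ≈ 1.581 mcg/mL.
Trough 1.6 mcg/mL vs MEC 1 mcg/mL: adequate.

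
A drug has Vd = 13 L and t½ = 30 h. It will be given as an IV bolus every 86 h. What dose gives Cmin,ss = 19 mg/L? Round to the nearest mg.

1555 mg

τ/t½ = 86/30 ≈ 2.8667, so f = (1/2)^(86/30) ≈ 0.137103.
Cmin,ss = (D/Vd)·f/(1−f), so D = Cmin,ss·Vd·(1−f)/f.
D = 19 × 13 × (1−f)/f ≈ 19 × 13 × 6.29379 ≈ 1554.57 mg.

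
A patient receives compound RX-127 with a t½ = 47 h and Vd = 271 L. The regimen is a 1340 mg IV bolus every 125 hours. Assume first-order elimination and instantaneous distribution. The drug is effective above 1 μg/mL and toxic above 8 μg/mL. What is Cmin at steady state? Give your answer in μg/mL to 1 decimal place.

0.9 μg/mL

k = ln2/t½ = ln2/47 ≈ 0.014748 h⁻¹; fraction remaining f = e^(−kτ) = e^(−0.014748×125) ≈ 0.1583.
Single-dose peak C₀ = D/Vd = 1340/271 ≈ 4.945 μg/mL.
Steady-state trough Cmin,ss = C₀·f/(1−f) ≈ 4.945 × 0.1583/0.8417 ≈ 0.930 μg/mL.
Trough 0.9 μg/mL vs MEC 1 μg/mL: subtherapeutic.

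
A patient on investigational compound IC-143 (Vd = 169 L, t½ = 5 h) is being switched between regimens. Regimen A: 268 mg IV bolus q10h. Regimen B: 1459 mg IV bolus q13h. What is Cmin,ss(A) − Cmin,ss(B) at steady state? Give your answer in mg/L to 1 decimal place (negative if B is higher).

Regimen A: f = (1/2)^(10/5) ≈ 0.2500; Cmin,ss = (268/169)·f/(1−f) ≈ 0.529 mg/L.
Regimen B: f = (1/2)^(13/5) ≈ 0.1649; Cmin,ss = (1459/169)·f/(1−f) ≈ 1.705 mg/L.
Difference ≈ 0.529 − 1.705 ≈ -1.176 mg/L.

-1.2 mg/L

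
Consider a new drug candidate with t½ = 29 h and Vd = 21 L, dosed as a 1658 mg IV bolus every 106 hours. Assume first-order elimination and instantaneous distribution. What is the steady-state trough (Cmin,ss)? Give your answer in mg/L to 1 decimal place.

k = ln2/t½ = ln2/29 ≈ 0.023902 h⁻¹; fraction remaining f = e^(−kτ) = e^(−0.023902×106) ≈ 0.0794.
Each bolus raises the concentration by D/Vd = 1658/21 ≈ 78.952 mg/L.
Steady-state trough Cmin,ss = C₀·f/(1−f) ≈ 78.952 × 0.0794/0.9206 ≈ 6.809 mg/L.

6.8 mg/L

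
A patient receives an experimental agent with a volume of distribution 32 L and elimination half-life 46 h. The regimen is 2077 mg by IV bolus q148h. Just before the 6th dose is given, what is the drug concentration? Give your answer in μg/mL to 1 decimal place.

7.8 μg/mL

f = (1/2)^(τ/t½) = (1/2)^(148/46) ≈ 0.1075.
C₀ = D/Vd = 2077/32 ≈ 64.906 μg/mL.
Before the 6th dose, 5 doses have been given. Superposition: Cmin = C₀·(f + f² + … + f^5).
≈ 64.906 × (0.1075 + 0.0116 + 0.0012 + 0.0001 + 0.0000) ≈ 64.906 × 0.1204 ≈ 7.815 μg/mL.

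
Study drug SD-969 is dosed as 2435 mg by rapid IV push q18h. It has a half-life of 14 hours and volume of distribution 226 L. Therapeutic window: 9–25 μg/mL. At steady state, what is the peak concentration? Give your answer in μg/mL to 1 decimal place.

Over one 18-h interval, 18/14 ≈ 1.2857 half-lives elapse, leaving f ≈ 0.4102 of each dose.
Accumulation ratio R = 1/(1 − f) ≈ 1/0.5898 ≈ 1.6955.
Each bolus raises the concentration by D/Vd = 2435/226 ≈ 10.774 μg/mL.
Cmax,ss = C₀/(1 − f) ≈ 10.774/0.5898 ≈ 18.267 μg/mL.
Peak 18.3 μg/mL vs MTC 25 μg/mL: below toxic threshold.

18.3 μg/mL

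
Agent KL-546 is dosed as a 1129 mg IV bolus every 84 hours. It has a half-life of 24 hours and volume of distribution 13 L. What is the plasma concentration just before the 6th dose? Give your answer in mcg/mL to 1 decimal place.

f = (1/2)^(τ/t½) = (1/2)^(84/24) ≈ 0.0884.
C₀ = D/Vd = 1129/13 ≈ 86.846 mcg/mL.
Before the 6th dose, 5 doses have been given. Superposition: Cmin = C₀·(f + f² + … + f^5).
≈ 86.846 × (0.0884 + 0.0078 + 0.0007 + 0.0001 + 0.0000) ≈ 86.846 × 0.0970 ≈ 8.424 mcg/mL.

8.4 mcg/mL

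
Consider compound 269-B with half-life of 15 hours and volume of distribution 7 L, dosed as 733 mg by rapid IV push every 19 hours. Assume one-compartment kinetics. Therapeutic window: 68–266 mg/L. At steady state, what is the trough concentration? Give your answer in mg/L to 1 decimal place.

τ/t½ = 19/15 ≈ 1.2667, so fraction remaining f = (1/2)^(19/15) ≈ 0.4156.
At steady state, accumulation factor R = 1/(1 − e^(−kτ)) ≈ 1.7112.
Each bolus raises the concentration by D/Vd = 733/7 ≈ 104.714 mg/L.
Cmax,ss = C₀/(1 − f) ≈ 104.714/0.5844 ≈ 179.182 mg/L.
Steady-state trough Cmin,ss = Cmax,ss·f ≈ 179.182 × 0.4156 ≈ 74.468 mg/L.
Trough 74.5 mg/L vs MEC 68 mg/L: adequate.

74.5 mg/L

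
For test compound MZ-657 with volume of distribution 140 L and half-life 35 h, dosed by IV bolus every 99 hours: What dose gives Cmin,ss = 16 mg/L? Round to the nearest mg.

13672 mg

τ/t½ = 99/35 ≈ 2.8286, so f = (1/2)^(99/35) ≈ 0.140772.
Cmin,ss = (D/Vd)·f/(1−f), so D = Cmin,ss·Vd·(1−f)/f.
D = 16 × 140 × (1−f)/f ≈ 16 × 140 × 6.10369 ≈ 13672.27 mg.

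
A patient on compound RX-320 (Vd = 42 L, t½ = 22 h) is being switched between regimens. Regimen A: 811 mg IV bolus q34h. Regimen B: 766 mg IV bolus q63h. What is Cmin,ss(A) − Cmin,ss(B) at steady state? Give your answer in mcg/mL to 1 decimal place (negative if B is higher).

7.2 mcg/mL

Regimen A: f = (1/2)^(34/22) ≈ 0.3426; Cmin,ss = (811/42)·f/(1−f) ≈ 10.063 mcg/mL.
Regimen B: f = (1/2)^(63/22) ≈ 0.1374; Cmin,ss = (766/42)·f/(1−f) ≈ 2.905 mcg/mL.
Difference ≈ 10.063 − 2.905 ≈ 7.158 mcg/mL.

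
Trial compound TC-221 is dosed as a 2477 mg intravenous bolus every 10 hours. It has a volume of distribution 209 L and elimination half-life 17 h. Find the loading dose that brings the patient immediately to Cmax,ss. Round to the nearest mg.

7397 mg

f = (1/2)^(10/17) ≈ 0.665156; accumulation ratio R = 1/(1−f) ≈ 2.98647.
Loading dose to hit Cmax,ss on first dose: D_load = D_maint·R ≈ 2477 × 2.98647 ≈ 7397.49 mg.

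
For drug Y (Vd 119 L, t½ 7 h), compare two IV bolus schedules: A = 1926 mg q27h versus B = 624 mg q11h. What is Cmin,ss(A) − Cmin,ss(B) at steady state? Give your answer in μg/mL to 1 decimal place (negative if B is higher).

-1.5 μg/mL

Regimen A: f = (1/2)^(27/7) ≈ 0.0690; Cmin,ss = (1926/119)·f/(1−f) ≈ 1.200 μg/mL.
Regimen B: f = (1/2)^(11/7) ≈ 0.3365; Cmin,ss = (624/119)·f/(1−f) ≈ 2.659 μg/mL.
Difference ≈ 1.200 − 2.659 ≈ -1.459 μg/mL.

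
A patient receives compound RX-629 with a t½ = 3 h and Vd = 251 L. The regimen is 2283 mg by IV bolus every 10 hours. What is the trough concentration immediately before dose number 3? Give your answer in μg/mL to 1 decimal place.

1.0 μg/mL

f = (1/2)^(τ/t½) = (1/2)^(10/3) ≈ 0.0992.
C₀ = D/Vd = 2283/251 ≈ 9.096 μg/mL.
Before the 3rd dose, 2 doses have been given. Superposition: Cmin = C₀·(f + f²).
≈ 9.096 × (0.0992 + 0.0098) ≈ 9.096 × 0.1090 ≈ 0.991 μg/mL.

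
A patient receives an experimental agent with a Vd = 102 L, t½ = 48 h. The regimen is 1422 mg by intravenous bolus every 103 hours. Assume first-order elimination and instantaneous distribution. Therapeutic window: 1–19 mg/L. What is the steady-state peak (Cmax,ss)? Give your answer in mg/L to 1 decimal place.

τ/t½ = 103/48 ≈ 2.1458, so fraction remaining f = (1/2)^(103/48) ≈ 0.2260.
Accumulation ratio R = 1/(1 − f) ≈ 1/0.7740 ≈ 1.2920.
Each bolus raises the concentration by D/Vd = 1422/102 ≈ 13.941 mg/L.
Steady-state peak Cmax,ss = C₀·R ≈ 13.941 × 1.2920 ≈ 18.012 mg/L.
Peak 18.0 mg/L vs MTC 19 mg/L: below toxic threshold.

18.0 mg/L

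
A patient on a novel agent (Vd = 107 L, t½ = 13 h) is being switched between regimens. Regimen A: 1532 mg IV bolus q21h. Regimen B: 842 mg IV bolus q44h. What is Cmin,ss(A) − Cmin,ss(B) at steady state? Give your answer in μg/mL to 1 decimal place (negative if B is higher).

Regimen A: f = (1/2)^(21/13) ≈ 0.3264; Cmin,ss = (1532/107)·f/(1−f) ≈ 6.938 μg/mL.
Regimen B: f = (1/2)^(44/13) ≈ 0.0957; Cmin,ss = (842/107)·f/(1−f) ≈ 0.833 μg/mL.
Difference ≈ 6.938 − 0.833 ≈ 6.105 μg/mL.

6.1 μg/mL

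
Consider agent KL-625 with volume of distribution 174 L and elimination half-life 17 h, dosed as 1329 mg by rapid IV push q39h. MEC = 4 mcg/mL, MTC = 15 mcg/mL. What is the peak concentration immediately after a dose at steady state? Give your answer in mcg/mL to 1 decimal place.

τ/t½ = 39/17 ≈ 2.2941, so fraction remaining f = (1/2)^(39/17) ≈ 0.2039.
Accumulation ratio R = 1/(1 − f) ≈ 1/0.7961 ≈ 1.2561.
Single-dose peak C₀ = D/Vd = 1329/174 ≈ 7.638 mcg/mL.
Steady-state peak Cmax,ss = C₀·R ≈ 7.638 × 1.2561 ≈ 9.594 mcg/mL.
Peak 9.6 mcg/mL vs MTC 15 mcg/mL: below toxic threshold.

9.6 mcg/mL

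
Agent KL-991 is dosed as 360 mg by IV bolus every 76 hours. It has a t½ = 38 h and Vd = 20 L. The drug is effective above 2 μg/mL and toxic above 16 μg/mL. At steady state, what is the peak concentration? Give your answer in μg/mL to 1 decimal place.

24.0 μg/mL

τ = 76 h = 2 half-lives, so f = (1/2)^2 = 0.25.
At steady state, R = 1/(1 − 0.25) = 4/3.
Single-dose peak C₀ = D/Vd = 360/20 = 18 μg/mL.
Steady-state peak Cmax,ss = C₀·R = 18 × 4/3 ≈ 24.000 μg/mL.
Peak 24.0 μg/mL vs MTC 16 μg/mL: exceeds toxic threshold.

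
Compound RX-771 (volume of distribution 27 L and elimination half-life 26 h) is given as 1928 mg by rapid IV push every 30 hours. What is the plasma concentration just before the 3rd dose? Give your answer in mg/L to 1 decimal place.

46.5 mg/L

f = (1/2)^(τ/t½) = (1/2)^(30/26) ≈ 0.4494.
C₀ = D/Vd = 1928/27 ≈ 71.407 mg/L.
Before the 3rd dose, 2 doses have been given. Superposition: Cmin = C₀·(f + f²).
≈ 71.407 × (0.4494 + 0.2020) ≈ 71.407 × 0.6514 ≈ 46.515 mg/L.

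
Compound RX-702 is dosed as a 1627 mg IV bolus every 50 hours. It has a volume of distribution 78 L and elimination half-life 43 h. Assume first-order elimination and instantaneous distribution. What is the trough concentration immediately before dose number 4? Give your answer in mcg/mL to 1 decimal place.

f = (1/2)^(τ/t½) = (1/2)^(50/43) ≈ 0.4466.
C₀ = D/Vd = 1627/78 ≈ 20.859 mcg/mL.
Before the 4th dose, 3 doses have been given. Superposition: Cmin = C₀·(f + f² + … + f^3).
≈ 20.859 × (0.4466 + 0.1995 + 0.0891) ≈ 20.859 × 0.7352 ≈ 15.336 mcg/mL.

15.3 mcg/mL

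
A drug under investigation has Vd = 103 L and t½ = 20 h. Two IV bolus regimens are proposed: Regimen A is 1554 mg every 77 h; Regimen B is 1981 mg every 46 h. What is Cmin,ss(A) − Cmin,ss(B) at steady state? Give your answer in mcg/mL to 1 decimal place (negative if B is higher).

-3.8 mcg/mL

Regimen A: f = (1/2)^(77/20) ≈ 0.0693; Cmin,ss = (1554/103)·f/(1−f) ≈ 1.123 mcg/mL.
Regimen B: f = (1/2)^(46/20) ≈ 0.2031; Cmin,ss = (1981/103)·f/(1−f) ≈ 4.902 mcg/mL.
Difference ≈ 1.123 − 4.902 ≈ -3.779 mcg/mL.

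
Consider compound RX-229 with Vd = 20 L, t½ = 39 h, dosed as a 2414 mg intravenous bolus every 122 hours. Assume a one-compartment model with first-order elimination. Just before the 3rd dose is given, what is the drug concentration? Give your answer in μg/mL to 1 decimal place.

f = (1/2)^(τ/t½) = (1/2)^(122/39) ≈ 0.1144.
C₀ = D/Vd = 2414/20 ≈ 120.700 μg/mL.
Before the 3rd dose, 2 doses have been given. Superposition: Cmin = C₀·(f + f²).
≈ 120.700 × (0.1144 + 0.0131) ≈ 120.700 × 0.1275 ≈ 15.389 μg/mL.

15.4 μg/mL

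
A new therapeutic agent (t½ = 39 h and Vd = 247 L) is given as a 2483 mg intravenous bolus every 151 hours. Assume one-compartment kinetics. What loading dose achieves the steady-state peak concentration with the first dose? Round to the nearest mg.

f = (1/2)^(151/39) ≈ 0.068308; accumulation ratio R = 1/(1−f) ≈ 1.07332.
Loading dose to hit Cmax,ss on first dose: D_load = D_maint·R ≈ 2483 × 1.07332 ≈ 2665.05 mg.

2665 mg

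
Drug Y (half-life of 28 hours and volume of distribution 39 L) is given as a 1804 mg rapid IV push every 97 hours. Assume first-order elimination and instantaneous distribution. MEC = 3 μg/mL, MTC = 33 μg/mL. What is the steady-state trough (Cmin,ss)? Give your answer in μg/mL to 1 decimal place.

4.6 μg/mL

k = ln2/t½ = ln2/28 ≈ 0.024755 h⁻¹; fraction remaining f = e^(−kτ) = e^(−0.024755×97) ≈ 0.0906.
Each bolus raises the concentration by D/Vd = 1804/39 ≈ 46.256 μg/mL.
Steady-state trough Cmin,ss = C₀·f/(1−f) ≈ 46.256 × 0.0906/0.9094 ≈ 4.608 μg/mL.
Trough 4.6 μg/mL vs MEC 3 μg/mL: adequate.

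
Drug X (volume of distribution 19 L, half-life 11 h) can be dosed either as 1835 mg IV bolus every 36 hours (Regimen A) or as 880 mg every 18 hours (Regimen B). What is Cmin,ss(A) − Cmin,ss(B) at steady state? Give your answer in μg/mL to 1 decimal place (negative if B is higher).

Regimen A: f = (1/2)^(36/11) ≈ 0.1035; Cmin,ss = (1835/19)·f/(1−f) ≈ 11.150 μg/mL.
Regimen B: f = (1/2)^(18/11) ≈ 0.3217; Cmin,ss = (880/19)·f/(1−f) ≈ 21.966 μg/mL.
Difference ≈ 11.150 − 21.966 ≈ -10.816 μg/mL.

-10.8 μg/mL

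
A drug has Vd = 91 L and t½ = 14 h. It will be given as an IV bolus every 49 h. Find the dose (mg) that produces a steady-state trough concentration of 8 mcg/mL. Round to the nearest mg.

7508 mg

τ/t½ = 49/14 ≈ 3.5, so f = (1/2)^(49/14) ≈ 0.088388.
Cmin,ss = (D/Vd)·f/(1−f), so D = Cmin,ss·Vd·(1−f)/f.
D = 8 × 91 × (1−f)/f ≈ 8 × 91 × 10.31375 ≈ 7508.41 mg.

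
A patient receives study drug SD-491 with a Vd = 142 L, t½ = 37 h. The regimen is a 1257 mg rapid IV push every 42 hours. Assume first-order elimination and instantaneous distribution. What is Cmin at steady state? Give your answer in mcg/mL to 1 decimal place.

7.4 mcg/mL

Over one 42-h interval, 42/37 ≈ 1.1351 half-lives elapse, leaving f ≈ 0.4553 of each dose.
Each bolus raises the concentration by D/Vd = 1257/142 ≈ 8.852 mcg/mL.
Steady-state trough Cmin,ss = C₀·f/(1−f) ≈ 8.852 × 0.4553/0.5447 ≈ 7.399 mcg/mL.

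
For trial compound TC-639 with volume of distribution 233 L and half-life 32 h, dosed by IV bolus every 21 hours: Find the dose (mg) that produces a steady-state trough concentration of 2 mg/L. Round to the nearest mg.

268 mg

τ/t½ = 21/32 ≈ 0.65625, so f = (1/2)^(21/32) ≈ 0.634525.
Cmin,ss = (D/Vd)·f/(1−f), so D = Cmin,ss·Vd·(1−f)/f.
D = 2 × 233 × (1−f)/f ≈ 2 × 233 × 0.57598 ≈ 268.41 mg.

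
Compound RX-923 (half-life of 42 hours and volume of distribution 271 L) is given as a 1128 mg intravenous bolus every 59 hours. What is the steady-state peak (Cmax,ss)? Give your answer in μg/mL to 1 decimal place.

k = ln2/t½ = ln2/42 ≈ 0.016504 h⁻¹; fraction remaining f = e^(−kτ) = e^(−0.016504×59) ≈ 0.3777.
At steady state, accumulation factor R = 1/(1 − e^(−kτ)) ≈ 1.6069.
Each bolus raises the concentration by D/Vd = 1128/271 ≈ 4.162 μg/mL.
Cmax,ss = C₀/(1 − f) ≈ 4.162/0.6223 ≈ 6.688 μg/mL.

6.7 μg/mL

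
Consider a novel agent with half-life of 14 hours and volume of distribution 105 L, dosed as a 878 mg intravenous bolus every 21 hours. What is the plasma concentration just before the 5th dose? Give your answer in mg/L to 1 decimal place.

4.5 mg/L

f = (1/2)^(τ/t½) = (1/2)^(21/14) ≈ 0.3536.
C₀ = D/Vd = 878/105 ≈ 8.362 mg/L.
Before the 5th dose, 4 doses have been given. Superposition: Cmin = C₀·(f + f² + … + f^4).
≈ 8.362 × (0.3536 + 0.1250 + 0.0442 + 0.0156) ≈ 8.362 × 0.5384 ≈ 4.502 mg/L.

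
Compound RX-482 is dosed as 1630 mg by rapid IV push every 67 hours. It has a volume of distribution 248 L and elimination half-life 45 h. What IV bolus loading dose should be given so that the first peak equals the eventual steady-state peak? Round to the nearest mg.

2532 mg

f = (1/2)^(67/45) ≈ 0.356287; accumulation ratio R = 1/(1−f) ≈ 1.55349.
Loading dose to hit Cmax,ss on first dose: D_load = D_maint·R ≈ 1630 × 1.55349 ≈ 2532.19 mg.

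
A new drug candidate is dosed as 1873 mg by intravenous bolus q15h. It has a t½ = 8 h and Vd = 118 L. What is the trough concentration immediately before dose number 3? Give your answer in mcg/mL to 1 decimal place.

5.5 mcg/mL

f = (1/2)^(τ/t½) = (1/2)^(15/8) ≈ 0.2726.
C₀ = D/Vd = 1873/118 ≈ 15.873 mcg/mL.
Before the 3rd dose, 2 doses have been given. Superposition: Cmin = C₀·(f + f²).
≈ 15.873 × (0.2726 + 0.0743) ≈ 15.873 × 0.3469 ≈ 5.506 mcg/mL.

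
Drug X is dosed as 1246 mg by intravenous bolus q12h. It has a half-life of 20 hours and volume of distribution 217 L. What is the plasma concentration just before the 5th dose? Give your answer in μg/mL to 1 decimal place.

9.0 μg/mL

f = (1/2)^(τ/t½) = (1/2)^(12/20) ≈ 0.6598.
C₀ = D/Vd = 1246/217 ≈ 5.742 μg/mL.
Before the 5th dose, 4 doses have been given. Superposition: Cmin = C₀·(f + f² + … + f^4).
≈ 5.742 × (0.6598 + 0.4353 + 0.2872 + 0.1895) ≈ 5.742 × 1.5718 ≈ 9.025 μg/mL.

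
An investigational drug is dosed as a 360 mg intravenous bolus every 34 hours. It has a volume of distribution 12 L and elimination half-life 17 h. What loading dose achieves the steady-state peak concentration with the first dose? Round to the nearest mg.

480 mg

f = (1/2)^(34/17) ≈ 0.250000; accumulation ratio R = 1/(1−f) ≈ 1.33333.
Loading dose to hit Cmax,ss on first dose: D_load = D_maint·R ≈ 360 × 1.33333 ≈ 480.00 mg.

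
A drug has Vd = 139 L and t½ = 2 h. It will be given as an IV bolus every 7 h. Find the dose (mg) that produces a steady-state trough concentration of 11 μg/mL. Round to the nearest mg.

τ/t½ = 7/2 ≈ 3.5, so f = (1/2)^(7/2) ≈ 0.088388.
Cmin,ss = (D/Vd)·f/(1−f), so D = Cmin,ss·Vd·(1−f)/f.
D = 11 × 139 × (1−f)/f ≈ 11 × 139 × 10.31375 ≈ 15769.72 mg.

15770 mg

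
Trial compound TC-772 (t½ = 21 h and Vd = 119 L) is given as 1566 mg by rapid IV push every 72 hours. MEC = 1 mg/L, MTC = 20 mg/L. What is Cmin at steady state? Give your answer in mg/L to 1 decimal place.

Over one 72-h interval, 72/21 ≈ 3.4286 half-lives elapse, leaving f ≈ 0.0929 of each dose.
Single-dose peak C₀ = D/Vd = 1566/119 ≈ 13.160 mg/L.
Steady-state trough Cmin,ss = C₀·f/(1−f) ≈ 13.160 × 0.0929/0.9071 ≈ 1.348 mg/L.
Trough 1.3 mg/L vs MEC 1 mg/L: adequate.

1.3 mg/L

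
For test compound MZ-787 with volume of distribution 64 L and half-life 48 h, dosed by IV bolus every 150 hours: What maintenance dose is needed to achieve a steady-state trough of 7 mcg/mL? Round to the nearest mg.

3460 mg

τ/t½ = 150/48 ≈ 3.125, so f = (1/2)^(150/48) ≈ 0.114626.
Cmin,ss = (D/Vd)·f/(1−f), so D = Cmin,ss·Vd·(1−f)/f.
D = 7 × 64 × (1−f)/f ≈ 7 × 64 × 7.72402 ≈ 3460.36 mg.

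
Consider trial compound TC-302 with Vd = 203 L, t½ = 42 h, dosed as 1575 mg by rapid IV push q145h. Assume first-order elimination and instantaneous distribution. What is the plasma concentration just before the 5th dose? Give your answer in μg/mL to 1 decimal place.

0.8 μg/mL

f = (1/2)^(τ/t½) = (1/2)^(145/42) ≈ 0.0914.
C₀ = D/Vd = 1575/203 ≈ 7.759 μg/mL.
Before the 5th dose, 4 doses have been given. Superposition: Cmin = C₀·(f + f² + … + f^4).
≈ 7.759 × (0.0914 + 0.0084 + 0.0008 + 0.0001) ≈ 7.759 × 0.1007 ≈ 0.781 μg/mL.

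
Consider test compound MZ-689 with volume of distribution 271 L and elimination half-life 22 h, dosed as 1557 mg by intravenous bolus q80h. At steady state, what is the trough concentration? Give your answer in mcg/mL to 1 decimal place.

0.5 mcg/mL

Over one 80-h interval, 80/22 ≈ 3.6364 half-lives elapse, leaving f ≈ 0.0804 of each dose.
At steady state, accumulation factor R = 1/(1 − e^(−kτ)) ≈ 1.0874.
Each bolus raises the concentration by D/Vd = 1557/271 ≈ 5.745 mcg/mL.
Steady-state peak Cmax,ss = C₀·R ≈ 5.745 × 1.0874 ≈ 6.247 mcg/mL.
Steady-state trough Cmin,ss = Cmax,ss·f ≈ 6.247 × 0.0804 ≈ 0.502 mcg/mL.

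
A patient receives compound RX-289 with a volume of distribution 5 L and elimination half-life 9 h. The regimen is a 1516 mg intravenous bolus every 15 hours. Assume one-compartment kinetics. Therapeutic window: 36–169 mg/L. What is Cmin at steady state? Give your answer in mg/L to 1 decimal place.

τ/t½ = 15/9 ≈ 1.6667, so fraction remaining f = (1/2)^(15/9) ≈ 0.3150.
Single-dose peak C₀ = D/Vd = 1516/5 ≈ 303.200 mg/L.
Steady-state trough Cmin,ss = C₀·f/(1−f) ≈ 303.200 × 0.3150/0.6850 ≈ 139.428 mg/L.
Trough 139.4 mg/L vs MEC 36 mg/L: adequate.

139.4 mg/L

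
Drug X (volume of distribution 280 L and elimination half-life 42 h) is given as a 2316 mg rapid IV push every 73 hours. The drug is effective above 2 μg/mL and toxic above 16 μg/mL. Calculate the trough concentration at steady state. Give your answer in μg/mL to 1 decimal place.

3.5 μg/mL

τ/t½ = 73/42 ≈ 1.7381, so fraction remaining f = (1/2)^(73/42) ≈ 0.2998.
Single-dose peak C₀ = D/Vd = 2316/280 ≈ 8.271 μg/mL.
Steady-state trough Cmin,ss = C₀·f/(1−f) ≈ 8.271 × 0.2998/0.7002 ≈ 3.541 μg/mL.
Trough 3.5 μg/mL vs MEC 2 μg/mL: adequate.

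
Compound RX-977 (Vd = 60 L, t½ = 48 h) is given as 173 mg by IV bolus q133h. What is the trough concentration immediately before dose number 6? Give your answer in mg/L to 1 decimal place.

0.5 mg/L

f = (1/2)^(τ/t½) = (1/2)^(133/48) ≈ 0.1465.
C₀ = D/Vd = 173/60 ≈ 2.883 mg/L.
Before the 6th dose, 5 doses have been given. Superposition: Cmin = C₀·(f + f² + … + f^5).
≈ 2.883 × (0.1465 + 0.0215 + 0.0031 + 0.0005 + 0.0001) ≈ 2.883 × 0.1717 ≈ 0.495 mg/L.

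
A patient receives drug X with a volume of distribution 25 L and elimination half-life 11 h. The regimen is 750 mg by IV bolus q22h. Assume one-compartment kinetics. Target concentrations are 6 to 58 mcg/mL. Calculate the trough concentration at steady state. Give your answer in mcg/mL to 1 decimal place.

The dosing interval is 2 half-lives, so f = 2^(−2) = 0.25.
Accumulation ratio R = 1/(1 − f) = 1/0.75 = 4/3.
Single-dose peak C₀ = D/Vd = 750/25 = 30 mcg/mL.
Steady-state peak Cmax,ss = C₀·R = 30 × 4/3 ≈ 40.000 mcg/mL.
Steady-state trough Cmin,ss = Cmax,ss·f ≈ 40.000 × 0.25 ≈ 10.000 mcg/mL.
Trough 10.0 mcg/mL vs MEC 6 mcg/mL: adequate.

10.0 mcg/mL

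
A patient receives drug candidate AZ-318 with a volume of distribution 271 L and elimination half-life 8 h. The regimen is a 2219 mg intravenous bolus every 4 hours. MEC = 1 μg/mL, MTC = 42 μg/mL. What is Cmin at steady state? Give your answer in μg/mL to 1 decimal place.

19.8 μg/mL

k = ln2/t½ = ln2/8 ≈ 0.086643 h⁻¹; fraction remaining f = e^(−kτ) = e^(−0.086643×4) ≈ 0.7071.
Single-dose peak C₀ = D/Vd = 2219/271 ≈ 8.188 μg/mL.
Steady-state trough Cmin,ss = C₀·f/(1−f) ≈ 8.188 × 0.7071/0.2929 ≈ 19.767 μg/mL.
Trough 19.8 μg/mL vs MEC 1 μg/mL: adequate.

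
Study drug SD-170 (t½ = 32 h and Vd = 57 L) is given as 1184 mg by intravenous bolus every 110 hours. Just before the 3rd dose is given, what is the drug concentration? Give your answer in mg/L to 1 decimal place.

f = (1/2)^(τ/t½) = (1/2)^(110/32) ≈ 0.0923.
C₀ = D/Vd = 1184/57 ≈ 20.772 mg/L.
Before the 3rd dose, 2 doses have been given. Superposition: Cmin = C₀·(f + f²).
≈ 20.772 × (0.0923 + 0.0085) ≈ 20.772 × 0.1008 ≈ 2.094 mg/L.

2.1 mg/L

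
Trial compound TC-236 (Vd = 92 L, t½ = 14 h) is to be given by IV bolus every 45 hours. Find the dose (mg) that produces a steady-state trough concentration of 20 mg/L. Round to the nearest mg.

τ/t½ = 45/14 ≈ 3.2143, so f = (1/2)^(45/14) ≈ 0.107747.
Cmin,ss = (D/Vd)·f/(1−f), so D = Cmin,ss·Vd·(1−f)/f.
D = 20 × 92 × (1−f)/f ≈ 20 × 92 × 8.28100 ≈ 15237.04 mg.

15237 mg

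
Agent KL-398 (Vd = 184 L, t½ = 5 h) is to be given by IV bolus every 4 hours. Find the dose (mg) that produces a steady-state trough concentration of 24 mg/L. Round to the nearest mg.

τ/t½ = 4/5 ≈ 0.8, so f = (1/2)^(4/5) ≈ 0.574349.
Cmin,ss = (D/Vd)·f/(1−f), so D = Cmin,ss·Vd·(1−f)/f.
D = 24 × 184 × (1−f)/f ≈ 24 × 184 × 0.74110 ≈ 3272.70 mg.

3273 mg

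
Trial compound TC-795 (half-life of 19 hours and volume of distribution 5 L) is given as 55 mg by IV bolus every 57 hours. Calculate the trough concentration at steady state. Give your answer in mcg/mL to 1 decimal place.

1.6 mcg/mL

τ = 57 h = 3 half-lives, so f = (1/2)^3 = 0.125.
At steady state, R = 1/(1 − 0.125) = 8/7.
Single-dose peak C₀ = D/Vd = 55/5 = 11 mcg/mL.
Steady-state peak Cmax,ss = C₀·R = 11 × 8/7 ≈ 12.571 mcg/mL.
Steady-state trough Cmin,ss = Cmax,ss·f ≈ 12.571 × 0.125 ≈ 1.571 mcg/mL.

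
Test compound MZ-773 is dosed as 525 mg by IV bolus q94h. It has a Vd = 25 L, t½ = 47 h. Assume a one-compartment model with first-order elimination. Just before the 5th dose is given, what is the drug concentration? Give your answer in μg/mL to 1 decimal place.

f = (1/2)^(τ/t½) = (1/2)^(94/47) ≈ 0.2500.
C₀ = D/Vd = 525/25 ≈ 21.000 μg/mL.
Before the 5th dose, 4 doses have been given. Superposition: Cmin = C₀·(f + f² + … + f^4).
≈ 21.000 × (0.2500 + 0.0625 + 0.0156 + 0.0039) ≈ 21.000 × 0.3320 ≈ 6.972 μg/mL.

7.0 μg/mL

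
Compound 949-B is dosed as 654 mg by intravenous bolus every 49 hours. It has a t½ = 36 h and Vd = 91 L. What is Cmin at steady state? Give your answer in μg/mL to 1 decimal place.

4.6 μg/mL

τ/t½ = 49/36 ≈ 1.3611, so fraction remaining f = (1/2)^(49/36) ≈ 0.3893.
Each bolus raises the concentration by D/Vd = 654/91 ≈ 7.187 μg/mL.
Steady-state trough Cmin,ss = C₀·f/(1−f) ≈ 7.187 × 0.3893/0.6107 ≈ 4.581 μg/mL.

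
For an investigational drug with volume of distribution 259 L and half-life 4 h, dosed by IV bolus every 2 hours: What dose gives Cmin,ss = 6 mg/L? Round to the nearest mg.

644 mg

τ/t½ = 2/4 ≈ 0.5, so f = (1/2)^(2/4) ≈ 0.707107.
Cmin,ss = (D/Vd)·f/(1−f), so D = Cmin,ss·Vd·(1−f)/f.
D = 6 × 259 × (1−f)/f ≈ 6 × 259 × 0.41421 ≈ 643.68 mg.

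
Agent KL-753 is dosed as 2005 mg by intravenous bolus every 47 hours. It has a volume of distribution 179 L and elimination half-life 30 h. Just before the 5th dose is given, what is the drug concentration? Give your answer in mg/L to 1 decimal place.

f = (1/2)^(τ/t½) = (1/2)^(47/30) ≈ 0.3376.
C₀ = D/Vd = 2005/179 ≈ 11.201 mg/L.
Before the 5th dose, 4 doses have been given. Superposition: Cmin = C₀·(f + f² + … + f^4).
≈ 11.201 × (0.3376 + 0.1140 + 0.0385 + 0.0130) ≈ 11.201 × 0.5031 ≈ 5.635 mg/L.

5.6 mg/L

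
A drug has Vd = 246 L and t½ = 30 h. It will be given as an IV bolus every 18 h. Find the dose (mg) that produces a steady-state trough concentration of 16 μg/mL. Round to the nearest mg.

τ/t½ = 18/30 ≈ 0.6, so f = (1/2)^(18/30) ≈ 0.659754.
Cmin,ss = (D/Vd)·f/(1−f), so D = Cmin,ss·Vd·(1−f)/f.
D = 16 × 246 × (1−f)/f ≈ 16 × 246 × 0.51572 ≈ 2029.87 mg.

2030 mg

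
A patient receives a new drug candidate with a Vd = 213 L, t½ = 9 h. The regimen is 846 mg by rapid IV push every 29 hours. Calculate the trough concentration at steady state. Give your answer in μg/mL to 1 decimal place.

Over one 29-h interval, 29/9 ≈ 3.2222 half-lives elapse, leaving f ≈ 0.1072 of each dose.
Single-dose peak C₀ = D/Vd = 846/213 ≈ 3.972 μg/mL.
Steady-state trough Cmin,ss = C₀·f/(1−f) ≈ 3.972 × 0.1072/0.8928 ≈ 0.477 μg/mL.

0.5 μg/mL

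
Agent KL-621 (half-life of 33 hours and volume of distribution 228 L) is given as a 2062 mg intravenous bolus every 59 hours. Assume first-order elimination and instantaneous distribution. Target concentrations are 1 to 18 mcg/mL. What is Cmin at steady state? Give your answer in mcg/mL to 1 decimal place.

3.7 mcg/mL

Over one 59-h interval, 59/33 ≈ 1.7879 half-lives elapse, leaving f ≈ 0.2896 of each dose.
Accumulation ratio R = 1/(1 − f) ≈ 1/0.7104 ≈ 1.4077.
Each bolus raises the concentration by D/Vd = 2062/228 ≈ 9.044 mcg/mL.
Steady-state peak Cmax,ss = C₀·R ≈ 9.044 × 1.4077 ≈ 12.731 mcg/mL.
One interval later, Cmin,ss = Cmax,ss·e^(−kτ) ≈ 12.731 × 0.2896 ≈ 3.687 mcg/mL.
Trough 3.7 mcg/mL vs MEC 1 mcg/mL: adequate.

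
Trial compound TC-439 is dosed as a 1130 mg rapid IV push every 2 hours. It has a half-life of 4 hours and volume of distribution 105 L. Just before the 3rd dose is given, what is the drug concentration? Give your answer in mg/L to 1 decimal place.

13.0 mg/L

f = (1/2)^(τ/t½) = (1/2)^(2/4) ≈ 0.7071.
C₀ = D/Vd = 1130/105 ≈ 10.762 mg/L.
Before the 3rd dose, 2 doses have been given. Superposition: Cmin = C₀·(f + f²).
≈ 10.762 × (0.7071 + 0.5000) ≈ 10.762 × 1.2071 ≈ 12.991 mg/L.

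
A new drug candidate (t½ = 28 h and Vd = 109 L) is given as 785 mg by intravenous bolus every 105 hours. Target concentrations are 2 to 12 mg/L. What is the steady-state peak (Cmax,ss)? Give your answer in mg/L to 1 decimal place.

7.8 mg/L

τ/t½ = 105/28 ≈ 3.75, so fraction remaining f = (1/2)^(105/28) ≈ 0.0743.
Accumulation ratio R = 1/(1 − f) ≈ 1/0.9257 ≈ 1.0803.
Each bolus raises the concentration by D/Vd = 785/109 ≈ 7.202 mg/L.
Steady-state peak Cmax,ss = C₀·R ≈ 7.202 × 1.0803 ≈ 7.780 mg/L.
Peak 7.8 mg/L vs MTC 12 mg/L: below toxic threshold.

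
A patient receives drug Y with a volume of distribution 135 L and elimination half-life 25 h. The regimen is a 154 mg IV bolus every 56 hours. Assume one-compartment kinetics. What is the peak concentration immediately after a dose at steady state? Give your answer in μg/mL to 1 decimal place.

τ/t½ = 56/25 ≈ 2.24, so fraction remaining f = (1/2)^(56/25) ≈ 0.2117.
Accumulation ratio R = 1/(1 − f) ≈ 1/0.7883 ≈ 1.2686.
Each bolus raises the concentration by D/Vd = 154/135 ≈ 1.141 μg/mL.
Steady-state peak Cmax,ss = C₀·R ≈ 1.141 × 1.2686 ≈ 1.447 μg/mL.

1.4 μg/mL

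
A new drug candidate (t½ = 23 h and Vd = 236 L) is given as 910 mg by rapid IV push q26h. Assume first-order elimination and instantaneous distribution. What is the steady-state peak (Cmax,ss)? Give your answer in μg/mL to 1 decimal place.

k = ln2/t½ = ln2/23 ≈ 0.030137 h⁻¹; fraction remaining f = e^(−kτ) = e^(−0.030137×26) ≈ 0.4568.
At steady state, accumulation factor R = 1/(1 − e^(−kτ)) ≈ 1.8409.
Each bolus raises the concentration by D/Vd = 910/236 ≈ 3.856 μg/mL.
Cmax,ss = C₀/(1 − f) ≈ 3.856/0.5432 ≈ 7.099 μg/mL.

7.1 μg/mL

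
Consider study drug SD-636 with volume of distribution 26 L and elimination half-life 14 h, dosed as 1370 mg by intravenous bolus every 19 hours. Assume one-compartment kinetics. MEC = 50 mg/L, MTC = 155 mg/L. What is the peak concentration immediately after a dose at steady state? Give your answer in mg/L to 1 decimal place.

k = ln2/t½ = ln2/14 ≈ 0.049511 h⁻¹; fraction remaining f = e^(−kτ) = e^(−0.049511×19) ≈ 0.3904.
Accumulation ratio R = 1/(1 − f) ≈ 1/0.6096 ≈ 1.6404.
Each bolus raises the concentration by D/Vd = 1370/26 ≈ 52.692 mg/L.
Steady-state peak Cmax,ss = C₀·R ≈ 52.692 × 1.6404 ≈ 86.436 mg/L.
Peak 86.4 mg/L vs MTC 155 mg/L: below toxic threshold.

86.4 mg/L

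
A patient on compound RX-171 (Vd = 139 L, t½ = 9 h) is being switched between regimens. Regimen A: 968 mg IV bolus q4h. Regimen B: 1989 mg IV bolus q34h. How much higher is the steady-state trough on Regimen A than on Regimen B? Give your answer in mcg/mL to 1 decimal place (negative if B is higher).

18.2 mcg/mL

Regimen A: f = (1/2)^(4/9) ≈ 0.7349; Cmin,ss = (968/139)·f/(1−f) ≈ 19.305 mcg/mL.
Regimen B: f = (1/2)^(34/9) ≈ 0.0729; Cmin,ss = (1989/139)·f/(1−f) ≈ 1.125 mcg/mL.
Difference ≈ 19.305 − 1.125 ≈ 18.180 mcg/mL.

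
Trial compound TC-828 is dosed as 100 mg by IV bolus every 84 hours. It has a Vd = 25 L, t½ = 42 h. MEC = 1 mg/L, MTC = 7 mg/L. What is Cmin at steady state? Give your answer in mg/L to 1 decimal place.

The dosing interval is 2 half-lives, so f = 2^(−2) = 0.25.
At steady state, R = 1/(1 − 0.25) = 4/3.
Single-dose peak C₀ = D/Vd = 100/25 = 4 mg/L.
Steady-state peak Cmax,ss = C₀·R = 4 × 4/3 ≈ 5.333 mg/L.
Steady-state trough Cmin,ss = Cmax,ss·f ≈ 5.333 × 0.25 ≈ 1.333 mg/L.
Trough 1.3 mg/L vs MEC 1 mg/L: adequate.

1.3 mg/L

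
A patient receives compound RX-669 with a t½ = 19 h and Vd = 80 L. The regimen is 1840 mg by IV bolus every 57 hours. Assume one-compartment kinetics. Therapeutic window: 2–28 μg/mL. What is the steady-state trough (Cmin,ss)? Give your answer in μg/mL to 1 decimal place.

3.3 μg/mL

τ = 57 h = 3 half-lives, so f = (1/2)^3 = 0.125.
At steady state, R = 1/(1 − 0.125) = 8/7.
Single-dose peak C₀ = D/Vd = 1840/80 = 23 μg/mL.
Steady-state peak Cmax,ss = C₀·R = 23 × 8/7 ≈ 26.286 μg/mL.
Steady-state trough Cmin,ss = Cmax,ss·f ≈ 26.286 × 0.125 ≈ 3.286 μg/mL.
Trough 3.3 μg/mL vs MEC 2 μg/mL: adequate.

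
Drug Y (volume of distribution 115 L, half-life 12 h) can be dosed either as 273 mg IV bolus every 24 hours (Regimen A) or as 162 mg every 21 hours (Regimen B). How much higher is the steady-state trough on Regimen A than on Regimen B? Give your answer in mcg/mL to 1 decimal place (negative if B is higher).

0.2 mcg/mL

Regimen A: f = (1/2)^(24/12) ≈ 0.2500; Cmin,ss = (273/115)·f/(1−f) ≈ 0.791 mcg/mL.
Regimen B: f = (1/2)^(21/12) ≈ 0.2973; Cmin,ss = (162/115)·f/(1−f) ≈ 0.596 mcg/mL.
Difference ≈ 0.791 − 0.596 ≈ 0.195 mcg/mL.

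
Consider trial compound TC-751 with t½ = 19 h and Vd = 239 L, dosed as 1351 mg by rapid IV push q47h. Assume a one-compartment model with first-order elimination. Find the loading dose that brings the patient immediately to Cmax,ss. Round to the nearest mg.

f = (1/2)^(47/19) ≈ 0.180031; accumulation ratio R = 1/(1−f) ≈ 1.21956.
Loading dose to hit Cmax,ss on first dose: D_load = D_maint·R ≈ 1351 × 1.21956 ≈ 1647.63 mg.

1648 mg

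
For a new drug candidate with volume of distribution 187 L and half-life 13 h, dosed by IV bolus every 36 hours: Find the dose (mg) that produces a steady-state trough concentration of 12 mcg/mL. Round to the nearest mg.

13054 mg

τ/t½ = 36/13 ≈ 2.7692, so f = (1/2)^(36/13) ≈ 0.146683.
Cmin,ss = (D/Vd)·f/(1−f), so D = Cmin,ss·Vd·(1−f)/f.
D = 12 × 187 × (1−f)/f ≈ 12 × 187 × 5.81742 ≈ 13054.29 mg.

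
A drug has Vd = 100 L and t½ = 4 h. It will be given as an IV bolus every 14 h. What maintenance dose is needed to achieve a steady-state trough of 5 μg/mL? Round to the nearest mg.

τ/t½ = 14/4 ≈ 3.5, so f = (1/2)^(14/4) ≈ 0.088388.
Cmin,ss = (D/Vd)·f/(1−f), so D = Cmin,ss·Vd·(1−f)/f.
D = 5 × 100 × (1−f)/f ≈ 5 × 100 × 10.31375 ≈ 5156.88 mg.

5157 mg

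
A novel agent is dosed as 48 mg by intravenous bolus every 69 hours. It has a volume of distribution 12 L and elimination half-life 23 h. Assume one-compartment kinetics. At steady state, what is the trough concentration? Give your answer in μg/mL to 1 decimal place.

0.6 μg/mL

τ = 69 h = 3 half-lives, so f = (1/2)^3 = 0.125.
Accumulation ratio R = 1/(1 − f) = 1/0.875 = 8/7.
Single-dose peak C₀ = D/Vd = 48/12 = 4 μg/mL.
Steady-state peak Cmax,ss = C₀·R = 4 × 8/7 ≈ 4.571 μg/mL.
Steady-state trough Cmin,ss = Cmax,ss·f ≈ 4.571 × 0.125 ≈ 0.571 μg/mL.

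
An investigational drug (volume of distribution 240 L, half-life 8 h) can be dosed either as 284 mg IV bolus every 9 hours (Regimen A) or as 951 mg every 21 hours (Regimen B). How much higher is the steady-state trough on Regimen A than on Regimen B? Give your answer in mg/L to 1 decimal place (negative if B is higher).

Regimen A: f = (1/2)^(9/8) ≈ 0.4585; Cmin,ss = (284/240)·f/(1−f) ≈ 1.002 mg/L.
Regimen B: f = (1/2)^(21/8) ≈ 0.1621; Cmin,ss = (951/240)·f/(1−f) ≈ 0.767 mg/L.
Difference ≈ 1.002 − 0.767 ≈ 0.235 mg/L.

0.2 mg/L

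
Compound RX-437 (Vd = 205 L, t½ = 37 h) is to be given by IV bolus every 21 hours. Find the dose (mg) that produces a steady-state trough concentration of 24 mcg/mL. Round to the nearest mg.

2372 mg

τ/t½ = 21/37 ≈ 0.56757, so f = (1/2)^(21/37) ≈ 0.674753.
Cmin,ss = (D/Vd)·f/(1−f), so D = Cmin,ss·Vd·(1−f)/f.
D = 24 × 205 × (1−f)/f ≈ 24 × 205 × 0.48202 ≈ 2371.54 mg.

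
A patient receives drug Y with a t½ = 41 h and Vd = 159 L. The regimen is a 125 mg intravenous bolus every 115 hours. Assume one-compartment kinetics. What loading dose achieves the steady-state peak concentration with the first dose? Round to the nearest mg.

f = (1/2)^(115/41) ≈ 0.143103; accumulation ratio R = 1/(1−f) ≈ 1.16700.
Loading dose to hit Cmax,ss on first dose: D_load = D_maint·R ≈ 125 × 1.16700 ≈ 145.88 mg.

146 mg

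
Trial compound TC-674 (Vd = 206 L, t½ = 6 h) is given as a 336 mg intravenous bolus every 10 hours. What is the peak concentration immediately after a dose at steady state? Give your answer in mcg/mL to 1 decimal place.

2.4 mcg/mL

k = ln2/t½ = ln2/6 ≈ 0.115525 h⁻¹; fraction remaining f = e^(−kτ) = e^(−0.115525×10) ≈ 0.3150.
Accumulation ratio R = 1/(1 − f) ≈ 1/0.6850 ≈ 1.4599.
Each bolus raises the concentration by D/Vd = 336/206 ≈ 1.631 mcg/mL.
Cmax,ss = C₀/(1 − f) ≈ 1.631/0.6850 ≈ 2.381 mcg/mL.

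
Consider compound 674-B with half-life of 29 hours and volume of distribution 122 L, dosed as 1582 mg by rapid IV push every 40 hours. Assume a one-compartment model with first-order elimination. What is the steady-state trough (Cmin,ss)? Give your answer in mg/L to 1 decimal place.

k = ln2/t½ = ln2/29 ≈ 0.023902 h⁻¹; fraction remaining f = e^(−kτ) = e^(−0.023902×40) ≈ 0.3844.
Accumulation ratio R = 1/(1 − f) ≈ 1/0.6156 ≈ 1.6244.
Each bolus raises the concentration by D/Vd = 1582/122 ≈ 12.967 mg/L.
Steady-state peak Cmax,ss = C₀·R ≈ 12.967 × 1.6244 ≈ 21.064 mg/L.
Steady-state trough Cmin,ss = Cmax,ss·f ≈ 21.064 × 0.3844 ≈ 8.097 mg/L.

8.1 mg/L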